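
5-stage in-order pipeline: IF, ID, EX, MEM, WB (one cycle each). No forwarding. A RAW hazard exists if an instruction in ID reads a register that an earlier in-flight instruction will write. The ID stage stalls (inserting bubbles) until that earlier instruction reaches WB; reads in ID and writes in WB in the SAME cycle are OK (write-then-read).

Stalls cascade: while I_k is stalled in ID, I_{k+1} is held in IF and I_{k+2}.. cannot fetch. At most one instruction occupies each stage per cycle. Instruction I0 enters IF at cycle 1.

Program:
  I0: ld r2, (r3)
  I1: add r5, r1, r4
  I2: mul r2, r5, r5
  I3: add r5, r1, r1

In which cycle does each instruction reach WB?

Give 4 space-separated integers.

Answer: 5 6 9 10

Derivation:
I0 ld r2 <- r3: IF@1 ID@2 stall=0 (-) EX@3 MEM@4 WB@5
I1 add r5 <- r1,r4: IF@2 ID@3 stall=0 (-) EX@4 MEM@5 WB@6
I2 mul r2 <- r5,r5: IF@3 ID@4 stall=2 (RAW on I1.r5 (WB@6)) EX@7 MEM@8 WB@9
I3 add r5 <- r1,r1: IF@4 ID@7 stall=0 (-) EX@8 MEM@9 WB@10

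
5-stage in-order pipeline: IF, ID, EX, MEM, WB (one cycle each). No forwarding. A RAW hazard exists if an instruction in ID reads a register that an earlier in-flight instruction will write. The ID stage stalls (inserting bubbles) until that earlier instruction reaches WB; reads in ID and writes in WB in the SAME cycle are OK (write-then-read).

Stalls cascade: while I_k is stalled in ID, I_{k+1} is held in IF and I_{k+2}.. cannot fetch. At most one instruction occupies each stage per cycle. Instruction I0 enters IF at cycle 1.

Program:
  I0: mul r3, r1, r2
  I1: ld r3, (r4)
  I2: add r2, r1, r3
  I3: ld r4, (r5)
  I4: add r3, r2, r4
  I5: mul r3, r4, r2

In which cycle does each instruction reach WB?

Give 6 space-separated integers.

I0 mul r3 <- r1,r2: IF@1 ID@2 stall=0 (-) EX@3 MEM@4 WB@5
I1 ld r3 <- r4: IF@2 ID@3 stall=0 (-) EX@4 MEM@5 WB@6
I2 add r2 <- r1,r3: IF@3 ID@4 stall=2 (RAW on I1.r3 (WB@6)) EX@7 MEM@8 WB@9
I3 ld r4 <- r5: IF@4 ID@7 stall=0 (-) EX@8 MEM@9 WB@10
I4 add r3 <- r2,r4: IF@7 ID@8 stall=2 (RAW on I3.r4 (WB@10)) EX@11 MEM@12 WB@13
I5 mul r3 <- r4,r2: IF@8 ID@11 stall=0 (-) EX@12 MEM@13 WB@14

Answer: 5 6 9 10 13 14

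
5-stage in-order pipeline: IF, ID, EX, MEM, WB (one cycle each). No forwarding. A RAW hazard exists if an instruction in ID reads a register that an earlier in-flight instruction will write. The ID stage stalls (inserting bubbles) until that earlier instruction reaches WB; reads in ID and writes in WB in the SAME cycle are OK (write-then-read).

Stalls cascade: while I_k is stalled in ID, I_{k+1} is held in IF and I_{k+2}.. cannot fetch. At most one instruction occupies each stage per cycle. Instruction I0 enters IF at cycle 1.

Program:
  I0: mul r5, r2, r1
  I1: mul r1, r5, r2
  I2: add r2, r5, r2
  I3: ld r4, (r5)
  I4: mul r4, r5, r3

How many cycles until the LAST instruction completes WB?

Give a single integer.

I0 mul r5 <- r2,r1: IF@1 ID@2 stall=0 (-) EX@3 MEM@4 WB@5
I1 mul r1 <- r5,r2: IF@2 ID@3 stall=2 (RAW on I0.r5 (WB@5)) EX@6 MEM@7 WB@8
I2 add r2 <- r5,r2: IF@3 ID@6 stall=0 (-) EX@7 MEM@8 WB@9
I3 ld r4 <- r5: IF@6 ID@7 stall=0 (-) EX@8 MEM@9 WB@10
I4 mul r4 <- r5,r3: IF@7 ID@8 stall=0 (-) EX@9 MEM@10 WB@11

Answer: 11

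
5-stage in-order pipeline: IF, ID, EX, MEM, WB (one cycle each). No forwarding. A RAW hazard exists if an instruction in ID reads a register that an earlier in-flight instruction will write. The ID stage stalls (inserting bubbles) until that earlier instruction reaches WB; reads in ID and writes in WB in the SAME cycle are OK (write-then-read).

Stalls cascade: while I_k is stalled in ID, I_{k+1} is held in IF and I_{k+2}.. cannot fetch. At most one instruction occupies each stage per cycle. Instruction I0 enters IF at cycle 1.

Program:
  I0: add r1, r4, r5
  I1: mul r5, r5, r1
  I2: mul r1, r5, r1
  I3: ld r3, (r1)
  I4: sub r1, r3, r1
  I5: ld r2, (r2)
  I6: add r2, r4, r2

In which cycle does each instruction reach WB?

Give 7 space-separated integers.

I0 add r1 <- r4,r5: IF@1 ID@2 stall=0 (-) EX@3 MEM@4 WB@5
I1 mul r5 <- r5,r1: IF@2 ID@3 stall=2 (RAW on I0.r1 (WB@5)) EX@6 MEM@7 WB@8
I2 mul r1 <- r5,r1: IF@3 ID@6 stall=2 (RAW on I1.r5 (WB@8)) EX@9 MEM@10 WB@11
I3 ld r3 <- r1: IF@6 ID@9 stall=2 (RAW on I2.r1 (WB@11)) EX@12 MEM@13 WB@14
I4 sub r1 <- r3,r1: IF@9 ID@12 stall=2 (RAW on I3.r3 (WB@14)) EX@15 MEM@16 WB@17
I5 ld r2 <- r2: IF@12 ID@15 stall=0 (-) EX@16 MEM@17 WB@18
I6 add r2 <- r4,r2: IF@15 ID@16 stall=2 (RAW on I5.r2 (WB@18)) EX@19 MEM@20 WB@21

Answer: 5 8 11 14 17 18 21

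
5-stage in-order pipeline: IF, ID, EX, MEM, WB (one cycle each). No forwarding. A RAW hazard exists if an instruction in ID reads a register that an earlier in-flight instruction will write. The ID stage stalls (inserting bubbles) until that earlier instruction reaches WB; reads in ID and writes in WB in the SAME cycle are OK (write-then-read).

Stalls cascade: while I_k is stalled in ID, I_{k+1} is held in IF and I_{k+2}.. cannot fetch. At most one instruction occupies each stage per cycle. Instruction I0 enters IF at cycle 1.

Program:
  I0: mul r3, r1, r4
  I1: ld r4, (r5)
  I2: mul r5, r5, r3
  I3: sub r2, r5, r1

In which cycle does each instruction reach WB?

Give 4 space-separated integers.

I0 mul r3 <- r1,r4: IF@1 ID@2 stall=0 (-) EX@3 MEM@4 WB@5
I1 ld r4 <- r5: IF@2 ID@3 stall=0 (-) EX@4 MEM@5 WB@6
I2 mul r5 <- r5,r3: IF@3 ID@4 stall=1 (RAW on I0.r3 (WB@5)) EX@6 MEM@7 WB@8
I3 sub r2 <- r5,r1: IF@4 ID@6 stall=2 (RAW on I2.r5 (WB@8)) EX@9 MEM@10 WB@11

Answer: 5 6 8 11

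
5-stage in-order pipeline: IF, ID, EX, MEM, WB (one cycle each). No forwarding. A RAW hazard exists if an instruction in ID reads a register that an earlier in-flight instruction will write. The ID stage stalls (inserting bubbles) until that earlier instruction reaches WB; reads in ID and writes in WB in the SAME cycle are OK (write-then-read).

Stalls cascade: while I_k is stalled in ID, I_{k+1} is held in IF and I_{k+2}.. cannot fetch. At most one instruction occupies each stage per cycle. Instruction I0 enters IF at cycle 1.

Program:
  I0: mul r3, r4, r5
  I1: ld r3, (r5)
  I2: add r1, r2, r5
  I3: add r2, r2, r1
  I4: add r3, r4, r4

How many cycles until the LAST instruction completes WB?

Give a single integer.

Answer: 11

Derivation:
I0 mul r3 <- r4,r5: IF@1 ID@2 stall=0 (-) EX@3 MEM@4 WB@5
I1 ld r3 <- r5: IF@2 ID@3 stall=0 (-) EX@4 MEM@5 WB@6
I2 add r1 <- r2,r5: IF@3 ID@4 stall=0 (-) EX@5 MEM@6 WB@7
I3 add r2 <- r2,r1: IF@4 ID@5 stall=2 (RAW on I2.r1 (WB@7)) EX@8 MEM@9 WB@10
I4 add r3 <- r4,r4: IF@5 ID@8 stall=0 (-) EX@9 MEM@10 WB@11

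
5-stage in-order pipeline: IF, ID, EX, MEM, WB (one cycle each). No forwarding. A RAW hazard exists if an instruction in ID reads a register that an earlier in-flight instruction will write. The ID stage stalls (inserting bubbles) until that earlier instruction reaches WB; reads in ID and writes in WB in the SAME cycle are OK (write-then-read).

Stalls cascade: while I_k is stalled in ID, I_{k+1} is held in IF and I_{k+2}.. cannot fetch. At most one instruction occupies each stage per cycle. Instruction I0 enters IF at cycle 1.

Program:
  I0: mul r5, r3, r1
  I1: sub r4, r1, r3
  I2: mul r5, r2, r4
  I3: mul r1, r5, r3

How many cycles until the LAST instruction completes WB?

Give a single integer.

I0 mul r5 <- r3,r1: IF@1 ID@2 stall=0 (-) EX@3 MEM@4 WB@5
I1 sub r4 <- r1,r3: IF@2 ID@3 stall=0 (-) EX@4 MEM@5 WB@6
I2 mul r5 <- r2,r4: IF@3 ID@4 stall=2 (RAW on I1.r4 (WB@6)) EX@7 MEM@8 WB@9
I3 mul r1 <- r5,r3: IF@4 ID@7 stall=2 (RAW on I2.r5 (WB@9)) EX@10 MEM@11 WB@12

Answer: 12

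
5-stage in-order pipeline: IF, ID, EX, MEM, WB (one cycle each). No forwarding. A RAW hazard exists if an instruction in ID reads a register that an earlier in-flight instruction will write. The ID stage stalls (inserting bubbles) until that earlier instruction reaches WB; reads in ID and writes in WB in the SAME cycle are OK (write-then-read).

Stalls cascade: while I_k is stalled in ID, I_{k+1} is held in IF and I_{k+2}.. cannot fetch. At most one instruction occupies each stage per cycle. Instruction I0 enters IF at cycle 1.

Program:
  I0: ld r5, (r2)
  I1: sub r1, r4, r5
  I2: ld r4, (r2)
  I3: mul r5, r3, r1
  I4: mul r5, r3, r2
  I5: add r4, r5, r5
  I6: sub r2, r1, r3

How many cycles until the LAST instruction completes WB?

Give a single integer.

Answer: 16

Derivation:
I0 ld r5 <- r2: IF@1 ID@2 stall=0 (-) EX@3 MEM@4 WB@5
I1 sub r1 <- r4,r5: IF@2 ID@3 stall=2 (RAW on I0.r5 (WB@5)) EX@6 MEM@7 WB@8
I2 ld r4 <- r2: IF@3 ID@6 stall=0 (-) EX@7 MEM@8 WB@9
I3 mul r5 <- r3,r1: IF@6 ID@7 stall=1 (RAW on I1.r1 (WB@8)) EX@9 MEM@10 WB@11
I4 mul r5 <- r3,r2: IF@7 ID@9 stall=0 (-) EX@10 MEM@11 WB@12
I5 add r4 <- r5,r5: IF@9 ID@10 stall=2 (RAW on I4.r5 (WB@12)) EX@13 MEM@14 WB@15
I6 sub r2 <- r1,r3: IF@10 ID@13 stall=0 (-) EX@14 MEM@15 WB@16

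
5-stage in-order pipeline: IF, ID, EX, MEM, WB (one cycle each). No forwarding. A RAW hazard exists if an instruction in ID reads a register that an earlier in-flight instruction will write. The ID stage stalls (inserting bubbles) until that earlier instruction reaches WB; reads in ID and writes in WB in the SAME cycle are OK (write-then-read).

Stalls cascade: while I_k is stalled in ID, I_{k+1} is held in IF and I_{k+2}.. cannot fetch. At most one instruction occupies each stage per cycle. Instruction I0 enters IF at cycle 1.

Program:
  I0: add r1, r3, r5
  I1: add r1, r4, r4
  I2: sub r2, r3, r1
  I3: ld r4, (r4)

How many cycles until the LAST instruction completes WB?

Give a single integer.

I0 add r1 <- r3,r5: IF@1 ID@2 stall=0 (-) EX@3 MEM@4 WB@5
I1 add r1 <- r4,r4: IF@2 ID@3 stall=0 (-) EX@4 MEM@5 WB@6
I2 sub r2 <- r3,r1: IF@3 ID@4 stall=2 (RAW on I1.r1 (WB@6)) EX@7 MEM@8 WB@9
I3 ld r4 <- r4: IF@4 ID@7 stall=0 (-) EX@8 MEM@9 WB@10

Answer: 10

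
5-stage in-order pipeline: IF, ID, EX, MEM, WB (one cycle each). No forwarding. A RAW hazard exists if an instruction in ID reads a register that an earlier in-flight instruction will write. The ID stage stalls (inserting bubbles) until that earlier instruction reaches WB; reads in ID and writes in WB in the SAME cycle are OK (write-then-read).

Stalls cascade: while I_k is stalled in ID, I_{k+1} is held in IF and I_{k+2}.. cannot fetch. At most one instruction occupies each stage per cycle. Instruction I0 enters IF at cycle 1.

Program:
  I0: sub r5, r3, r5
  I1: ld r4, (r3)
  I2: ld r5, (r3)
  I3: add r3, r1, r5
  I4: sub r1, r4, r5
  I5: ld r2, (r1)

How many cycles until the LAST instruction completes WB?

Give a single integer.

I0 sub r5 <- r3,r5: IF@1 ID@2 stall=0 (-) EX@3 MEM@4 WB@5
I1 ld r4 <- r3: IF@2 ID@3 stall=0 (-) EX@4 MEM@5 WB@6
I2 ld r5 <- r3: IF@3 ID@4 stall=0 (-) EX@5 MEM@6 WB@7
I3 add r3 <- r1,r5: IF@4 ID@5 stall=2 (RAW on I2.r5 (WB@7)) EX@8 MEM@9 WB@10
I4 sub r1 <- r4,r5: IF@5 ID@8 stall=0 (-) EX@9 MEM@10 WB@11
I5 ld r2 <- r1: IF@8 ID@9 stall=2 (RAW on I4.r1 (WB@11)) EX@12 MEM@13 WB@14

Answer: 14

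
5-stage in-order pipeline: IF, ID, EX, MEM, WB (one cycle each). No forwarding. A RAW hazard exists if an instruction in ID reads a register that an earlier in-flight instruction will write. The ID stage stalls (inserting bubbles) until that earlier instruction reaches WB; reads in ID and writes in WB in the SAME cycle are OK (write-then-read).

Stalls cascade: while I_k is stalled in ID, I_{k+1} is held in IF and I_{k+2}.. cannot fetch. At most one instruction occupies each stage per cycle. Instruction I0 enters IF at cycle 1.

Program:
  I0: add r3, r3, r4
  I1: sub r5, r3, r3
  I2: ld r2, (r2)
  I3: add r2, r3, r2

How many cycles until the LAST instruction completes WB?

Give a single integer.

Answer: 12

Derivation:
I0 add r3 <- r3,r4: IF@1 ID@2 stall=0 (-) EX@3 MEM@4 WB@5
I1 sub r5 <- r3,r3: IF@2 ID@3 stall=2 (RAW on I0.r3 (WB@5)) EX@6 MEM@7 WB@8
I2 ld r2 <- r2: IF@3 ID@6 stall=0 (-) EX@7 MEM@8 WB@9
I3 add r2 <- r3,r2: IF@6 ID@7 stall=2 (RAW on I2.r2 (WB@9)) EX@10 MEM@11 WB@12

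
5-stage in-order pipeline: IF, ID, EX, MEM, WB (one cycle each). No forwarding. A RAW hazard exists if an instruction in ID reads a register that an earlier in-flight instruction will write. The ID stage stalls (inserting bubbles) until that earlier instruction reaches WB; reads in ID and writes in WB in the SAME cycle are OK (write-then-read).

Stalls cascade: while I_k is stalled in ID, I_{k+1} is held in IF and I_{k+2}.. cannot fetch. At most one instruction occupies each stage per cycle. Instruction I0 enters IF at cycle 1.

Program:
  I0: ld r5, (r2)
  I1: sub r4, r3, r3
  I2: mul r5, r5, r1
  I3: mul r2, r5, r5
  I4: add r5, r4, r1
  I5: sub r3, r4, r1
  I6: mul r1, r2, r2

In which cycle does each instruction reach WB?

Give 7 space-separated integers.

Answer: 5 6 8 11 12 13 14

Derivation:
I0 ld r5 <- r2: IF@1 ID@2 stall=0 (-) EX@3 MEM@4 WB@5
I1 sub r4 <- r3,r3: IF@2 ID@3 stall=0 (-) EX@4 MEM@5 WB@6
I2 mul r5 <- r5,r1: IF@3 ID@4 stall=1 (RAW on I0.r5 (WB@5)) EX@6 MEM@7 WB@8
I3 mul r2 <- r5,r5: IF@4 ID@6 stall=2 (RAW on I2.r5 (WB@8)) EX@9 MEM@10 WB@11
I4 add r5 <- r4,r1: IF@6 ID@9 stall=0 (-) EX@10 MEM@11 WB@12
I5 sub r3 <- r4,r1: IF@9 ID@10 stall=0 (-) EX@11 MEM@12 WB@13
I6 mul r1 <- r2,r2: IF@10 ID@11 stall=0 (-) EX@12 MEM@13 WB@14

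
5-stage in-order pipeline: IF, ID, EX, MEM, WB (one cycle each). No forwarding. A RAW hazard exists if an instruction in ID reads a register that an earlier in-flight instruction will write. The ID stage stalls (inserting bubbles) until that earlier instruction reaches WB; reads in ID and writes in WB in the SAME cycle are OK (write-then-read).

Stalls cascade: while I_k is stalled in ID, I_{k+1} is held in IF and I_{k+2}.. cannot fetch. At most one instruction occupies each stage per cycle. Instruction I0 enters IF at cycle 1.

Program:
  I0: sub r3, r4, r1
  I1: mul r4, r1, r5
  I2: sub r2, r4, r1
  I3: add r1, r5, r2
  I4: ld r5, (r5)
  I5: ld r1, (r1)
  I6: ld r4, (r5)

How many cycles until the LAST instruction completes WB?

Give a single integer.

Answer: 16

Derivation:
I0 sub r3 <- r4,r1: IF@1 ID@2 stall=0 (-) EX@3 MEM@4 WB@5
I1 mul r4 <- r1,r5: IF@2 ID@3 stall=0 (-) EX@4 MEM@5 WB@6
I2 sub r2 <- r4,r1: IF@3 ID@4 stall=2 (RAW on I1.r4 (WB@6)) EX@7 MEM@8 WB@9
I3 add r1 <- r5,r2: IF@4 ID@7 stall=2 (RAW on I2.r2 (WB@9)) EX@10 MEM@11 WB@12
I4 ld r5 <- r5: IF@7 ID@10 stall=0 (-) EX@11 MEM@12 WB@13
I5 ld r1 <- r1: IF@10 ID@11 stall=1 (RAW on I3.r1 (WB@12)) EX@13 MEM@14 WB@15
I6 ld r4 <- r5: IF@11 ID@13 stall=0 (-) EX@14 MEM@15 WB@16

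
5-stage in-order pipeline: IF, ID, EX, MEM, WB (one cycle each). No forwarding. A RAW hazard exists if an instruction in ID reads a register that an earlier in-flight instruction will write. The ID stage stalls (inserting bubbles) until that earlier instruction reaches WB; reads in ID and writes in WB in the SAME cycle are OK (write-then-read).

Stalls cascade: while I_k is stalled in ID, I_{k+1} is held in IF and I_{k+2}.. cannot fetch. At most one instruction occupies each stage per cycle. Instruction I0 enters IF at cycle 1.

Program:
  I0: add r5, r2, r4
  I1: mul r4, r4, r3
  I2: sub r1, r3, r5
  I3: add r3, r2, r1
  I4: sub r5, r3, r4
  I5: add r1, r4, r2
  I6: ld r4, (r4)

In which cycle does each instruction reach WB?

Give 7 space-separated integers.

Answer: 5 6 8 11 14 15 16

Derivation:
I0 add r5 <- r2,r4: IF@1 ID@2 stall=0 (-) EX@3 MEM@4 WB@5
I1 mul r4 <- r4,r3: IF@2 ID@3 stall=0 (-) EX@4 MEM@5 WB@6
I2 sub r1 <- r3,r5: IF@3 ID@4 stall=1 (RAW on I0.r5 (WB@5)) EX@6 MEM@7 WB@8
I3 add r3 <- r2,r1: IF@4 ID@6 stall=2 (RAW on I2.r1 (WB@8)) EX@9 MEM@10 WB@11
I4 sub r5 <- r3,r4: IF@6 ID@9 stall=2 (RAW on I3.r3 (WB@11)) EX@12 MEM@13 WB@14
I5 add r1 <- r4,r2: IF@9 ID@12 stall=0 (-) EX@13 MEM@14 WB@15
I6 ld r4 <- r4: IF@12 ID@13 stall=0 (-) EX@14 MEM@15 WB@16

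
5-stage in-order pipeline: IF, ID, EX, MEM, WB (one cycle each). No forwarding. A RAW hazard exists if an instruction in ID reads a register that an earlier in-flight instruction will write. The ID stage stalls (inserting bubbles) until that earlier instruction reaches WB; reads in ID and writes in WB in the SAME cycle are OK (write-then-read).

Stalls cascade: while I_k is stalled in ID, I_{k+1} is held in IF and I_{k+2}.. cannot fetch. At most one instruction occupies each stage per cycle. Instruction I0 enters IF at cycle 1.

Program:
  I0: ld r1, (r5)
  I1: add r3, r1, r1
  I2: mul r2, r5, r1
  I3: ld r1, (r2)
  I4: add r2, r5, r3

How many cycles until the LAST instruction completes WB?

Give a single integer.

Answer: 13

Derivation:
I0 ld r1 <- r5: IF@1 ID@2 stall=0 (-) EX@3 MEM@4 WB@5
I1 add r3 <- r1,r1: IF@2 ID@3 stall=2 (RAW on I0.r1 (WB@5)) EX@6 MEM@7 WB@8
I2 mul r2 <- r5,r1: IF@3 ID@6 stall=0 (-) EX@7 MEM@8 WB@9
I3 ld r1 <- r2: IF@6 ID@7 stall=2 (RAW on I2.r2 (WB@9)) EX@10 MEM@11 WB@12
I4 add r2 <- r5,r3: IF@7 ID@10 stall=0 (-) EX@11 MEM@12 WB@13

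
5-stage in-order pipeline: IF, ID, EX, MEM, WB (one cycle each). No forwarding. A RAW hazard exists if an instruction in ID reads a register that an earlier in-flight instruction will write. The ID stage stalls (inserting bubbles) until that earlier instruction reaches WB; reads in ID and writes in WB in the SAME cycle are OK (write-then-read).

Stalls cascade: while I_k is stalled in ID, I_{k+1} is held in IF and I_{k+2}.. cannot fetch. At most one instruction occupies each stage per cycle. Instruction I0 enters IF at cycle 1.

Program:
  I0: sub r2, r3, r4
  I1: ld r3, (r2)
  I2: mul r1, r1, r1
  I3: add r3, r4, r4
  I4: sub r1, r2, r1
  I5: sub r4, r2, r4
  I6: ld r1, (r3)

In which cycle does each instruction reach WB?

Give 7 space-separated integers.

Answer: 5 8 9 10 12 13 14

Derivation:
I0 sub r2 <- r3,r4: IF@1 ID@2 stall=0 (-) EX@3 MEM@4 WB@5
I1 ld r3 <- r2: IF@2 ID@3 stall=2 (RAW on I0.r2 (WB@5)) EX@6 MEM@7 WB@8
I2 mul r1 <- r1,r1: IF@3 ID@6 stall=0 (-) EX@7 MEM@8 WB@9
I3 add r3 <- r4,r4: IF@6 ID@7 stall=0 (-) EX@8 MEM@9 WB@10
I4 sub r1 <- r2,r1: IF@7 ID@8 stall=1 (RAW on I2.r1 (WB@9)) EX@10 MEM@11 WB@12
I5 sub r4 <- r2,r4: IF@8 ID@10 stall=0 (-) EX@11 MEM@12 WB@13
I6 ld r1 <- r3: IF@10 ID@11 stall=0 (-) EX@12 MEM@13 WB@14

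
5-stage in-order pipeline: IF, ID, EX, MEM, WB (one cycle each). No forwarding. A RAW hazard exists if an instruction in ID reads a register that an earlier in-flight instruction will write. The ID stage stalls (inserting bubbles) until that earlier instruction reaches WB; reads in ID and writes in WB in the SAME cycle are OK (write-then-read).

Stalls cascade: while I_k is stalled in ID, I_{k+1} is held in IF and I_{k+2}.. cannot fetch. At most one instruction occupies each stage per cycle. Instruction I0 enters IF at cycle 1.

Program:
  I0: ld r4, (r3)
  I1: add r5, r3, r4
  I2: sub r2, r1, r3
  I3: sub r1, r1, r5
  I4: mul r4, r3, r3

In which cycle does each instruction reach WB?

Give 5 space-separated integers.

Answer: 5 8 9 11 12

Derivation:
I0 ld r4 <- r3: IF@1 ID@2 stall=0 (-) EX@3 MEM@4 WB@5
I1 add r5 <- r3,r4: IF@2 ID@3 stall=2 (RAW on I0.r4 (WB@5)) EX@6 MEM@7 WB@8
I2 sub r2 <- r1,r3: IF@3 ID@6 stall=0 (-) EX@7 MEM@8 WB@9
I3 sub r1 <- r1,r5: IF@6 ID@7 stall=1 (RAW on I1.r5 (WB@8)) EX@9 MEM@10 WB@11
I4 mul r4 <- r3,r3: IF@7 ID@9 stall=0 (-) EX@10 MEM@11 WB@12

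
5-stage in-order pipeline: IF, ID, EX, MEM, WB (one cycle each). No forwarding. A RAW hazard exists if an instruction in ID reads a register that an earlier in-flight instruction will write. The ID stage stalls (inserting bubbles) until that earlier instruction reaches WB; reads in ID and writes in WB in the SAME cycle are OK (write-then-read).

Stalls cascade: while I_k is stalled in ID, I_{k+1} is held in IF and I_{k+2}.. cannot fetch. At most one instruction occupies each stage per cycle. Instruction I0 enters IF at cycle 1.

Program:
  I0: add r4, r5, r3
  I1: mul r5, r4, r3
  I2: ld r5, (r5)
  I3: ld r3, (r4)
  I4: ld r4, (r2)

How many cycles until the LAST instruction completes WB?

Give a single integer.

I0 add r4 <- r5,r3: IF@1 ID@2 stall=0 (-) EX@3 MEM@4 WB@5
I1 mul r5 <- r4,r3: IF@2 ID@3 stall=2 (RAW on I0.r4 (WB@5)) EX@6 MEM@7 WB@8
I2 ld r5 <- r5: IF@3 ID@6 stall=2 (RAW on I1.r5 (WB@8)) EX@9 MEM@10 WB@11
I3 ld r3 <- r4: IF@6 ID@9 stall=0 (-) EX@10 MEM@11 WB@12
I4 ld r4 <- r2: IF@9 ID@10 stall=0 (-) EX@11 MEM@12 WB@13

Answer: 13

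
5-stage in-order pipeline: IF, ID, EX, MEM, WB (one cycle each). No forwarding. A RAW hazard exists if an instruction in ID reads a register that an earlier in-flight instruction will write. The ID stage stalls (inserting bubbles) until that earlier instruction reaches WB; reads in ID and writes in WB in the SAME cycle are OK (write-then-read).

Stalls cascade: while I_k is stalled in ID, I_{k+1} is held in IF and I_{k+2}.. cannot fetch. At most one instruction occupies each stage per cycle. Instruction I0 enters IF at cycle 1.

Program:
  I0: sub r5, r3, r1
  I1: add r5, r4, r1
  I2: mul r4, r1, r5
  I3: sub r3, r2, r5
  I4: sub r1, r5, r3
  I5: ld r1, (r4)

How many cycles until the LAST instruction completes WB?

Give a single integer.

I0 sub r5 <- r3,r1: IF@1 ID@2 stall=0 (-) EX@3 MEM@4 WB@5
I1 add r5 <- r4,r1: IF@2 ID@3 stall=0 (-) EX@4 MEM@5 WB@6
I2 mul r4 <- r1,r5: IF@3 ID@4 stall=2 (RAW on I1.r5 (WB@6)) EX@7 MEM@8 WB@9
I3 sub r3 <- r2,r5: IF@4 ID@7 stall=0 (-) EX@8 MEM@9 WB@10
I4 sub r1 <- r5,r3: IF@7 ID@8 stall=2 (RAW on I3.r3 (WB@10)) EX@11 MEM@12 WB@13
I5 ld r1 <- r4: IF@8 ID@11 stall=0 (-) EX@12 MEM@13 WB@14

Answer: 14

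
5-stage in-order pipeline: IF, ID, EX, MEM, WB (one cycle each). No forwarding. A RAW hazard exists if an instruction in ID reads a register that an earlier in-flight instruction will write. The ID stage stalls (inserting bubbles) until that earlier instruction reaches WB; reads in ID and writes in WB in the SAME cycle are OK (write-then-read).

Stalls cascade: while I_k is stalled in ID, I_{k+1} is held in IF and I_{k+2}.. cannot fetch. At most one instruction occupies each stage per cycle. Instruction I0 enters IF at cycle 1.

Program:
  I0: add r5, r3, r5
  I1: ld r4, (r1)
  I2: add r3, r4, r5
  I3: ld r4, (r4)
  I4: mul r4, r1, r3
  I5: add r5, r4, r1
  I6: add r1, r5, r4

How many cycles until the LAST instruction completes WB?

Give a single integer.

Answer: 18

Derivation:
I0 add r5 <- r3,r5: IF@1 ID@2 stall=0 (-) EX@3 MEM@4 WB@5
I1 ld r4 <- r1: IF@2 ID@3 stall=0 (-) EX@4 MEM@5 WB@6
I2 add r3 <- r4,r5: IF@3 ID@4 stall=2 (RAW on I1.r4 (WB@6)) EX@7 MEM@8 WB@9
I3 ld r4 <- r4: IF@4 ID@7 stall=0 (-) EX@8 MEM@9 WB@10
I4 mul r4 <- r1,r3: IF@7 ID@8 stall=1 (RAW on I2.r3 (WB@9)) EX@10 MEM@11 WB@12
I5 add r5 <- r4,r1: IF@8 ID@10 stall=2 (RAW on I4.r4 (WB@12)) EX@13 MEM@14 WB@15
I6 add r1 <- r5,r4: IF@10 ID@13 stall=2 (RAW on I5.r5 (WB@15)) EX@16 MEM@17 WB@18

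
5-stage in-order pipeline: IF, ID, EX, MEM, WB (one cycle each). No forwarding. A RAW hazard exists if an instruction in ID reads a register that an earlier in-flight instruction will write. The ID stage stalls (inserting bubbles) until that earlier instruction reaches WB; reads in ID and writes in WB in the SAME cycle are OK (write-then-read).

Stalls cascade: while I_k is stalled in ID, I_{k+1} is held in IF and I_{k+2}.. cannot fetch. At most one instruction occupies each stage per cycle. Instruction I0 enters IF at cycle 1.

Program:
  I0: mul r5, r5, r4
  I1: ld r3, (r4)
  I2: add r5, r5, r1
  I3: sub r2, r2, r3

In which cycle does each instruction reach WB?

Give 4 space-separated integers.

Answer: 5 6 8 9

Derivation:
I0 mul r5 <- r5,r4: IF@1 ID@2 stall=0 (-) EX@3 MEM@4 WB@5
I1 ld r3 <- r4: IF@2 ID@3 stall=0 (-) EX@4 MEM@5 WB@6
I2 add r5 <- r5,r1: IF@3 ID@4 stall=1 (RAW on I0.r5 (WB@5)) EX@6 MEM@7 WB@8
I3 sub r2 <- r2,r3: IF@4 ID@6 stall=0 (-) EX@7 MEM@8 WB@9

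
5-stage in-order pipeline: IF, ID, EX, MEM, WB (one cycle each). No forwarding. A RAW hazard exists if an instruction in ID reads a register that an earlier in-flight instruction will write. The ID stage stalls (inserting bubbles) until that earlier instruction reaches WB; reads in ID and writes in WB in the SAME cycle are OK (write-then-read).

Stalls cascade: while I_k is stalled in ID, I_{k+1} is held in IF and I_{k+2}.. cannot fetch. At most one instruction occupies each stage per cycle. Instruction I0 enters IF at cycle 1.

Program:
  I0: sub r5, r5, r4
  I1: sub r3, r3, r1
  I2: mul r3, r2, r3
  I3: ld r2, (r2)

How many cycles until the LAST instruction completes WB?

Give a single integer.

Answer: 10

Derivation:
I0 sub r5 <- r5,r4: IF@1 ID@2 stall=0 (-) EX@3 MEM@4 WB@5
I1 sub r3 <- r3,r1: IF@2 ID@3 stall=0 (-) EX@4 MEM@5 WB@6
I2 mul r3 <- r2,r3: IF@3 ID@4 stall=2 (RAW on I1.r3 (WB@6)) EX@7 MEM@8 WB@9
I3 ld r2 <- r2: IF@4 ID@7 stall=0 (-) EX@8 MEM@9 WB@10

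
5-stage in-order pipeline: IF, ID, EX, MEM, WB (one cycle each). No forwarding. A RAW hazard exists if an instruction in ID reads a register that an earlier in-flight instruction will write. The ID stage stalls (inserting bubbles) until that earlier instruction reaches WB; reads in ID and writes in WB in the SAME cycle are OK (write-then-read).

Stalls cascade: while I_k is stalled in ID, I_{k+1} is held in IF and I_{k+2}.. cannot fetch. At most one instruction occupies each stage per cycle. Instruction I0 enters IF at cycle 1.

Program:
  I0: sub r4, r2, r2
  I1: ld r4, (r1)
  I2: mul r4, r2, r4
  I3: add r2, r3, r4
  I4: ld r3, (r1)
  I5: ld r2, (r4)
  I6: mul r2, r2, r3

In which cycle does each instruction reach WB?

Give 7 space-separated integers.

I0 sub r4 <- r2,r2: IF@1 ID@2 stall=0 (-) EX@3 MEM@4 WB@5
I1 ld r4 <- r1: IF@2 ID@3 stall=0 (-) EX@4 MEM@5 WB@6
I2 mul r4 <- r2,r4: IF@3 ID@4 stall=2 (RAW on I1.r4 (WB@6)) EX@7 MEM@8 WB@9
I3 add r2 <- r3,r4: IF@4 ID@7 stall=2 (RAW on I2.r4 (WB@9)) EX@10 MEM@11 WB@12
I4 ld r3 <- r1: IF@7 ID@10 stall=0 (-) EX@11 MEM@12 WB@13
I5 ld r2 <- r4: IF@10 ID@11 stall=0 (-) EX@12 MEM@13 WB@14
I6 mul r2 <- r2,r3: IF@11 ID@12 stall=2 (RAW on I5.r2 (WB@14)) EX@15 MEM@16 WB@17

Answer: 5 6 9 12 13 14 17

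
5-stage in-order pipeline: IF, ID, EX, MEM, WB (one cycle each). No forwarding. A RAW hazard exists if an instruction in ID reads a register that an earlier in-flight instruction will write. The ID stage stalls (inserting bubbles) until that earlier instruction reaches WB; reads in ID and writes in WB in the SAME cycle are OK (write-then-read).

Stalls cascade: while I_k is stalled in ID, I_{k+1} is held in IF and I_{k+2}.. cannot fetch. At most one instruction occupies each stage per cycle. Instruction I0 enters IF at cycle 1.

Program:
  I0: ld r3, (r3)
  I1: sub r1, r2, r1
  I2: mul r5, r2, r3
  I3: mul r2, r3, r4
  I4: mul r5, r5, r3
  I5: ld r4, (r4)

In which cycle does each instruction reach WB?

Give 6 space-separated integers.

Answer: 5 6 8 9 11 12

Derivation:
I0 ld r3 <- r3: IF@1 ID@2 stall=0 (-) EX@3 MEM@4 WB@5
I1 sub r1 <- r2,r1: IF@2 ID@3 stall=0 (-) EX@4 MEM@5 WB@6
I2 mul r5 <- r2,r3: IF@3 ID@4 stall=1 (RAW on I0.r3 (WB@5)) EX@6 MEM@7 WB@8
I3 mul r2 <- r3,r4: IF@4 ID@6 stall=0 (-) EX@7 MEM@8 WB@9
I4 mul r5 <- r5,r3: IF@6 ID@7 stall=1 (RAW on I2.r5 (WB@8)) EX@9 MEM@10 WB@11
I5 ld r4 <- r4: IF@7 ID@9 stall=0 (-) EX@10 MEM@11 WB@12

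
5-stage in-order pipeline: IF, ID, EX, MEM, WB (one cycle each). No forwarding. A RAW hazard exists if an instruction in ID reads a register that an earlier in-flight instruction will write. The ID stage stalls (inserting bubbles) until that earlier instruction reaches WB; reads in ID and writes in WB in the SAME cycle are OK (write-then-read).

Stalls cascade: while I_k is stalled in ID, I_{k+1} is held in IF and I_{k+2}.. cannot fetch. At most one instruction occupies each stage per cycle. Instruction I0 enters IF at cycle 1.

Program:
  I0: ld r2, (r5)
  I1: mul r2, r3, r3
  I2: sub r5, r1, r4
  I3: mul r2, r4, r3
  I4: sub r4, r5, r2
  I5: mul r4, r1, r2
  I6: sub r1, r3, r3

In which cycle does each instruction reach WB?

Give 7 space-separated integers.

Answer: 5 6 7 8 11 12 13

Derivation:
I0 ld r2 <- r5: IF@1 ID@2 stall=0 (-) EX@3 MEM@4 WB@5
I1 mul r2 <- r3,r3: IF@2 ID@3 stall=0 (-) EX@4 MEM@5 WB@6
I2 sub r5 <- r1,r4: IF@3 ID@4 stall=0 (-) EX@5 MEM@6 WB@7
I3 mul r2 <- r4,r3: IF@4 ID@5 stall=0 (-) EX@6 MEM@7 WB@8
I4 sub r4 <- r5,r2: IF@5 ID@6 stall=2 (RAW on I3.r2 (WB@8)) EX@9 MEM@10 WB@11
I5 mul r4 <- r1,r2: IF@6 ID@9 stall=0 (-) EX@10 MEM@11 WB@12
I6 sub r1 <- r3,r3: IF@9 ID@10 stall=0 (-) EX@11 MEM@12 WB@13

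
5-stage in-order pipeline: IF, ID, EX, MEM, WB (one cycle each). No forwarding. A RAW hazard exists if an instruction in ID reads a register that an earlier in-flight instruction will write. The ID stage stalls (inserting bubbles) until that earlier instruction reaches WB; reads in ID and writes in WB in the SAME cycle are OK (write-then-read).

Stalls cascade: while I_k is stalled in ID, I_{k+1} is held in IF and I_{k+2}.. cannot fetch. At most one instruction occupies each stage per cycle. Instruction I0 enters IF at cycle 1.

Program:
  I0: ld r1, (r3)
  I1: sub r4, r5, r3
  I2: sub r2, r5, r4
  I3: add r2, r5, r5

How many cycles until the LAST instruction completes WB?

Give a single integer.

Answer: 10

Derivation:
I0 ld r1 <- r3: IF@1 ID@2 stall=0 (-) EX@3 MEM@4 WB@5
I1 sub r4 <- r5,r3: IF@2 ID@3 stall=0 (-) EX@4 MEM@5 WB@6
I2 sub r2 <- r5,r4: IF@3 ID@4 stall=2 (RAW on I1.r4 (WB@6)) EX@7 MEM@8 WB@9
I3 add r2 <- r5,r5: IF@4 ID@7 stall=0 (-) EX@8 MEM@9 WB@10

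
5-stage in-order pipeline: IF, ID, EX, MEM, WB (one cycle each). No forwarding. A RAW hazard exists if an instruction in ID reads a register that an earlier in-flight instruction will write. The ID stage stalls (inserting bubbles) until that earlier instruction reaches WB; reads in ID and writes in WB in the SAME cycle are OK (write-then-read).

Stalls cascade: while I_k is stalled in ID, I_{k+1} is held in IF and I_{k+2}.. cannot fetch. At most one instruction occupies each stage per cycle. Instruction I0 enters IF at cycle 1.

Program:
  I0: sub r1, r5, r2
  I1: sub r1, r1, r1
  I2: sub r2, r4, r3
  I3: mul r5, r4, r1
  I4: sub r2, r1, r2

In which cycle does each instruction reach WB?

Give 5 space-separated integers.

Answer: 5 8 9 11 12

Derivation:
I0 sub r1 <- r5,r2: IF@1 ID@2 stall=0 (-) EX@3 MEM@4 WB@5
I1 sub r1 <- r1,r1: IF@2 ID@3 stall=2 (RAW on I0.r1 (WB@5)) EX@6 MEM@7 WB@8
I2 sub r2 <- r4,r3: IF@3 ID@6 stall=0 (-) EX@7 MEM@8 WB@9
I3 mul r5 <- r4,r1: IF@6 ID@7 stall=1 (RAW on I1.r1 (WB@8)) EX@9 MEM@10 WB@11
I4 sub r2 <- r1,r2: IF@7 ID@9 stall=0 (-) EX@10 MEM@11 WB@12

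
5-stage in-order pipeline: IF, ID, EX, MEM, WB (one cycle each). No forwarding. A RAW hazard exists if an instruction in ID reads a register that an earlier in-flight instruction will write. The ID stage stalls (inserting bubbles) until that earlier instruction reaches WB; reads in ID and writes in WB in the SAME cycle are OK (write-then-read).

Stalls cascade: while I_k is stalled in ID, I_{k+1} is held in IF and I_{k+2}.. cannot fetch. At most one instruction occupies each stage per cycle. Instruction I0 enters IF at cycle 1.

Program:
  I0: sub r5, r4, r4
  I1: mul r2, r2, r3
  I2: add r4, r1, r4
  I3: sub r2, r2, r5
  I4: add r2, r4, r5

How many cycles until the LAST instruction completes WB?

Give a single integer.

I0 sub r5 <- r4,r4: IF@1 ID@2 stall=0 (-) EX@3 MEM@4 WB@5
I1 mul r2 <- r2,r3: IF@2 ID@3 stall=0 (-) EX@4 MEM@5 WB@6
I2 add r4 <- r1,r4: IF@3 ID@4 stall=0 (-) EX@5 MEM@6 WB@7
I3 sub r2 <- r2,r5: IF@4 ID@5 stall=1 (RAW on I1.r2 (WB@6)) EX@7 MEM@8 WB@9
I4 add r2 <- r4,r5: IF@5 ID@7 stall=0 (-) EX@8 MEM@9 WB@10

Answer: 10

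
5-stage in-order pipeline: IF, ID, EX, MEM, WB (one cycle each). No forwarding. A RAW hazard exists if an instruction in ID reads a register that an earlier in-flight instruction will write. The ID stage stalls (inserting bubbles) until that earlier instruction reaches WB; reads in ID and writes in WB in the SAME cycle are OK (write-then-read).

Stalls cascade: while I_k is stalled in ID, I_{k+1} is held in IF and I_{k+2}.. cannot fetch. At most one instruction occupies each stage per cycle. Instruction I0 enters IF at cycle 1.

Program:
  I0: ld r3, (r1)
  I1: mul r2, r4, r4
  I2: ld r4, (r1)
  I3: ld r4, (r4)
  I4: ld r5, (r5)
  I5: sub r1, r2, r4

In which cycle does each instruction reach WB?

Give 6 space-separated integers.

I0 ld r3 <- r1: IF@1 ID@2 stall=0 (-) EX@3 MEM@4 WB@5
I1 mul r2 <- r4,r4: IF@2 ID@3 stall=0 (-) EX@4 MEM@5 WB@6
I2 ld r4 <- r1: IF@3 ID@4 stall=0 (-) EX@5 MEM@6 WB@7
I3 ld r4 <- r4: IF@4 ID@5 stall=2 (RAW on I2.r4 (WB@7)) EX@8 MEM@9 WB@10
I4 ld r5 <- r5: IF@5 ID@8 stall=0 (-) EX@9 MEM@10 WB@11
I5 sub r1 <- r2,r4: IF@8 ID@9 stall=1 (RAW on I3.r4 (WB@10)) EX@11 MEM@12 WB@13

Answer: 5 6 7 10 11 13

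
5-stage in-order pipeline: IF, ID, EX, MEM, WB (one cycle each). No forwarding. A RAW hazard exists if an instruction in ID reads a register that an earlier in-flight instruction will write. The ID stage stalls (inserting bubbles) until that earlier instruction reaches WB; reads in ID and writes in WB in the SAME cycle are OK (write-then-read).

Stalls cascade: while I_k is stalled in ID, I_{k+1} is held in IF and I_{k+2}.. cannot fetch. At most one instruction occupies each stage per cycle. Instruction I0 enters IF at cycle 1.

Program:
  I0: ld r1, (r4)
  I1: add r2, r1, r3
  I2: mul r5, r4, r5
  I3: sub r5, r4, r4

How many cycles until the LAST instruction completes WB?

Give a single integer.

Answer: 10

Derivation:
I0 ld r1 <- r4: IF@1 ID@2 stall=0 (-) EX@3 MEM@4 WB@5
I1 add r2 <- r1,r3: IF@2 ID@3 stall=2 (RAW on I0.r1 (WB@5)) EX@6 MEM@7 WB@8
I2 mul r5 <- r4,r5: IF@3 ID@6 stall=0 (-) EX@7 MEM@8 WB@9
I3 sub r5 <- r4,r4: IF@6 ID@7 stall=0 (-) EX@8 MEM@9 WB@10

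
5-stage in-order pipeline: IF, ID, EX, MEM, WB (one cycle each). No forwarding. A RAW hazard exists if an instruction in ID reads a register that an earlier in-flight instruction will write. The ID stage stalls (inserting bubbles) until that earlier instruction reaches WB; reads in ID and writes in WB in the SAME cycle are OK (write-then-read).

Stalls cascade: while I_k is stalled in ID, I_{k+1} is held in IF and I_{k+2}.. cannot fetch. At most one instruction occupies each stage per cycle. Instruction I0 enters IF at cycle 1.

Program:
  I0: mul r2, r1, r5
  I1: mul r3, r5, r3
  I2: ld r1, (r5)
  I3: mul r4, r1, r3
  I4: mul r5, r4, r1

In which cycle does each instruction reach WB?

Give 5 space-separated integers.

Answer: 5 6 7 10 13

Derivation:
I0 mul r2 <- r1,r5: IF@1 ID@2 stall=0 (-) EX@3 MEM@4 WB@5
I1 mul r3 <- r5,r3: IF@2 ID@3 stall=0 (-) EX@4 MEM@5 WB@6
I2 ld r1 <- r5: IF@3 ID@4 stall=0 (-) EX@5 MEM@6 WB@7
I3 mul r4 <- r1,r3: IF@4 ID@5 stall=2 (RAW on I2.r1 (WB@7)) EX@8 MEM@9 WB@10
I4 mul r5 <- r4,r1: IF@5 ID@8 stall=2 (RAW on I3.r4 (WB@10)) EX@11 MEM@12 WB@13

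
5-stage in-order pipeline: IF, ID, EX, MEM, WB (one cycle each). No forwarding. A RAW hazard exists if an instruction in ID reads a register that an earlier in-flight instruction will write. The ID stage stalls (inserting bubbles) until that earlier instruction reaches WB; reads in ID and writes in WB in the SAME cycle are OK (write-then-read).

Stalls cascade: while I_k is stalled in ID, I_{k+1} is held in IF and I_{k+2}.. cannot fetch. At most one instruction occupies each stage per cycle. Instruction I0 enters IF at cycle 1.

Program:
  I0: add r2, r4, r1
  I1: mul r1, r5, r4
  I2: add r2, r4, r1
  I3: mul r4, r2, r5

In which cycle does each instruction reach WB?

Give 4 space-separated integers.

I0 add r2 <- r4,r1: IF@1 ID@2 stall=0 (-) EX@3 MEM@4 WB@5
I1 mul r1 <- r5,r4: IF@2 ID@3 stall=0 (-) EX@4 MEM@5 WB@6
I2 add r2 <- r4,r1: IF@3 ID@4 stall=2 (RAW on I1.r1 (WB@6)) EX@7 MEM@8 WB@9
I3 mul r4 <- r2,r5: IF@4 ID@7 stall=2 (RAW on I2.r2 (WB@9)) EX@10 MEM@11 WB@12

Answer: 5 6 9 12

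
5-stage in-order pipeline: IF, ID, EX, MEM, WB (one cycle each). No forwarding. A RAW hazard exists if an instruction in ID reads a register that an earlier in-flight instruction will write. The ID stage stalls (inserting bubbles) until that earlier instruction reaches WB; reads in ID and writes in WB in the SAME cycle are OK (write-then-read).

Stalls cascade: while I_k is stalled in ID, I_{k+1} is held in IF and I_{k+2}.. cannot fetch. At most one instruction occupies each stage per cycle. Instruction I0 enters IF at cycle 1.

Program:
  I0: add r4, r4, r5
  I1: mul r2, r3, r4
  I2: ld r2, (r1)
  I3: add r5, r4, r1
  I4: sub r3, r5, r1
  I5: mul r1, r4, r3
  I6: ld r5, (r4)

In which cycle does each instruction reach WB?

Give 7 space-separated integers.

I0 add r4 <- r4,r5: IF@1 ID@2 stall=0 (-) EX@3 MEM@4 WB@5
I1 mul r2 <- r3,r4: IF@2 ID@3 stall=2 (RAW on I0.r4 (WB@5)) EX@6 MEM@7 WB@8
I2 ld r2 <- r1: IF@3 ID@6 stall=0 (-) EX@7 MEM@8 WB@9
I3 add r5 <- r4,r1: IF@6 ID@7 stall=0 (-) EX@8 MEM@9 WB@10
I4 sub r3 <- r5,r1: IF@7 ID@8 stall=2 (RAW on I3.r5 (WB@10)) EX@11 MEM@12 WB@13
I5 mul r1 <- r4,r3: IF@8 ID@11 stall=2 (RAW on I4.r3 (WB@13)) EX@14 MEM@15 WB@16
I6 ld r5 <- r4: IF@11 ID@14 stall=0 (-) EX@15 MEM@16 WB@17

Answer: 5 8 9 10 13 16 17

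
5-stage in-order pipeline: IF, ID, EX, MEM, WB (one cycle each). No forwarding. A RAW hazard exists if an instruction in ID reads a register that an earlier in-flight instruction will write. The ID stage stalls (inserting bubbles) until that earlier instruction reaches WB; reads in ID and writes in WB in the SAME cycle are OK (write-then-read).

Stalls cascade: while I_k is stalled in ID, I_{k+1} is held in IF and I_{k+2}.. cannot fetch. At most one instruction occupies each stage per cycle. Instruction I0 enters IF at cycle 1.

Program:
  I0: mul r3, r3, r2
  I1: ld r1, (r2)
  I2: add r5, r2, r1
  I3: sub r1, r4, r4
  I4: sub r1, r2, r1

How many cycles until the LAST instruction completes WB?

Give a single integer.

I0 mul r3 <- r3,r2: IF@1 ID@2 stall=0 (-) EX@3 MEM@4 WB@5
I1 ld r1 <- r2: IF@2 ID@3 stall=0 (-) EX@4 MEM@5 WB@6
I2 add r5 <- r2,r1: IF@3 ID@4 stall=2 (RAW on I1.r1 (WB@6)) EX@7 MEM@8 WB@9
I3 sub r1 <- r4,r4: IF@4 ID@7 stall=0 (-) EX@8 MEM@9 WB@10
I4 sub r1 <- r2,r1: IF@7 ID@8 stall=2 (RAW on I3.r1 (WB@10)) EX@11 MEM@12 WB@13

Answer: 13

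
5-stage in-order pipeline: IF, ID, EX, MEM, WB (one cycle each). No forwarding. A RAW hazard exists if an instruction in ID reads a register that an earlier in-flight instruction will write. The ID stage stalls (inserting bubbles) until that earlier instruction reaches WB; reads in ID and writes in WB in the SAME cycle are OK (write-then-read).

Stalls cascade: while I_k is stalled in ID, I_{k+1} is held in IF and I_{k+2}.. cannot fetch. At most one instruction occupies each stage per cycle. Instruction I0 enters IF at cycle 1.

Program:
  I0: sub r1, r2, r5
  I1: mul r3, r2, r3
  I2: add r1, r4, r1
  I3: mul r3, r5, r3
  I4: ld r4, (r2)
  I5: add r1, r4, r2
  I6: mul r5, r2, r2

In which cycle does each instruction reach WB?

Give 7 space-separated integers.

Answer: 5 6 8 9 10 13 14

Derivation:
I0 sub r1 <- r2,r5: IF@1 ID@2 stall=0 (-) EX@3 MEM@4 WB@5
I1 mul r3 <- r2,r3: IF@2 ID@3 stall=0 (-) EX@4 MEM@5 WB@6
I2 add r1 <- r4,r1: IF@3 ID@4 stall=1 (RAW on I0.r1 (WB@5)) EX@6 MEM@7 WB@8
I3 mul r3 <- r5,r3: IF@4 ID@6 stall=0 (-) EX@7 MEM@8 WB@9
I4 ld r4 <- r2: IF@6 ID@7 stall=0 (-) EX@8 MEM@9 WB@10
I5 add r1 <- r4,r2: IF@7 ID@8 stall=2 (RAW on I4.r4 (WB@10)) EX@11 MEM@12 WB@13
I6 mul r5 <- r2,r2: IF@8 ID@11 stall=0 (-) EX@12 MEM@13 WB@14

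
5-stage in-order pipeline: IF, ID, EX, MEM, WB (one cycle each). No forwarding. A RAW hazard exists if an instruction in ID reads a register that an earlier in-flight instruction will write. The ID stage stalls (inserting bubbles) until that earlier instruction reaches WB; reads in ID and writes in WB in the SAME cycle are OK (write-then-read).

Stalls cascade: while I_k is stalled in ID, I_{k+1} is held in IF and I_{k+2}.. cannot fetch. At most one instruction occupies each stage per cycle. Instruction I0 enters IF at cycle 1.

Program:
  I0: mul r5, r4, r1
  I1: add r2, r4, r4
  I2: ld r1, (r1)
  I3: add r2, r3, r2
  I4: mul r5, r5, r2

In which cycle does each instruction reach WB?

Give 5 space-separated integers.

Answer: 5 6 7 9 12

Derivation:
I0 mul r5 <- r4,r1: IF@1 ID@2 stall=0 (-) EX@3 MEM@4 WB@5
I1 add r2 <- r4,r4: IF@2 ID@3 stall=0 (-) EX@4 MEM@5 WB@6
I2 ld r1 <- r1: IF@3 ID@4 stall=0 (-) EX@5 MEM@6 WB@7
I3 add r2 <- r3,r2: IF@4 ID@5 stall=1 (RAW on I1.r2 (WB@6)) EX@7 MEM@8 WB@9
I4 mul r5 <- r5,r2: IF@5 ID@7 stall=2 (RAW on I3.r2 (WB@9)) EX@10 MEM@11 WB@12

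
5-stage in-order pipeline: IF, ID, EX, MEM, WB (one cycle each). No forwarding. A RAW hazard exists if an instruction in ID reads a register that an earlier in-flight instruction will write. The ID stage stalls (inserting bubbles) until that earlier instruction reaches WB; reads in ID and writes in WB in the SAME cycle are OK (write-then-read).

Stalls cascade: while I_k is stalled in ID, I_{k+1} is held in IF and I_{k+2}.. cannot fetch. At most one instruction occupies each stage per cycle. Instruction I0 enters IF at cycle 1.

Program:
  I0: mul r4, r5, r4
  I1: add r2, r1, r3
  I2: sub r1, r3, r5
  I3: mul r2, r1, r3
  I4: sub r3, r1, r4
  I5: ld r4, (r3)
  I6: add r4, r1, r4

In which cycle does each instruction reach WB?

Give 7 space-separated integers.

Answer: 5 6 7 10 11 14 17

Derivation:
I0 mul r4 <- r5,r4: IF@1 ID@2 stall=0 (-) EX@3 MEM@4 WB@5
I1 add r2 <- r1,r3: IF@2 ID@3 stall=0 (-) EX@4 MEM@5 WB@6
I2 sub r1 <- r3,r5: IF@3 ID@4 stall=0 (-) EX@5 MEM@6 WB@7
I3 mul r2 <- r1,r3: IF@4 ID@5 stall=2 (RAW on I2.r1 (WB@7)) EX@8 MEM@9 WB@10
I4 sub r3 <- r1,r4: IF@5 ID@8 stall=0 (-) EX@9 MEM@10 WB@11
I5 ld r4 <- r3: IF@8 ID@9 stall=2 (RAW on I4.r3 (WB@11)) EX@12 MEM@13 WB@14
I6 add r4 <- r1,r4: IF@9 ID@12 stall=2 (RAW on I5.r4 (WB@14)) EX@15 MEM@16 WB@17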